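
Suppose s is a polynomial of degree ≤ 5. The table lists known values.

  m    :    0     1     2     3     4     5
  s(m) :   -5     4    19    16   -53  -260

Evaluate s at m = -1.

First differences: 9, 15, -3, -69, -207. Second differences: 6, -18, -66, -138. Third differences: -24, -48, -72. Fourth differences: -24, -24.
Level-4 differences are constant, so s has degree 4.
Fitting a degree-4 polynomial gives s(m) = -m^4 + 2m³ + 4m² + 4m - 5.
Then s(-1) = -8.

-8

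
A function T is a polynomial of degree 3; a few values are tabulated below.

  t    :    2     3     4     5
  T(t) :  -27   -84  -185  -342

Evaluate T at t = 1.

Write T(t) = at³ + bt² + ct + d; the 4 given values yield a linear system in the 4 coefficients.
Solving, T(t) = -2t³ - 4t² + t + 3.
Then T(1) = -2.

-2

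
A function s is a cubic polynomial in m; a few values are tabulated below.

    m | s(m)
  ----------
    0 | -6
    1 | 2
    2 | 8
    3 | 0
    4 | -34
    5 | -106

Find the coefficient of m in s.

5

First differences: 8, 6, -8, -34, -72. Second differences: -2, -14, -26, -38. Third differences: -12, -12, -12.
Level-3 differences are constant, so s has degree 3.
Fitting a degree-3 polynomial gives s(m) = -2m³ + 5m² + 5m - 6.
The coefficient of m is 5.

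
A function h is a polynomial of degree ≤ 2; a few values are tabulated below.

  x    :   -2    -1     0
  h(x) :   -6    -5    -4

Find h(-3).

First differences: 1, 1.
Level-1 differences are constant, so h has degree 1.
Fitting a degree-1 polynomial gives h(x) = x - 4.
Then h(-3) = -7.

-7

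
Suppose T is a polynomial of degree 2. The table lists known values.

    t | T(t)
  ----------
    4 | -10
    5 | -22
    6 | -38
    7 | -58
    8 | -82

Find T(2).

Write T(t) = at² + bt + c; the 5 given values yield a linear system in the 3 coefficients.
Solving, T(t) = -2t² + 6t - 2.
Then T(2) = 2.

2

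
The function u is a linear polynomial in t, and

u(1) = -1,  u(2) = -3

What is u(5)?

-9

Write u(t) = at + b; the 2 given values yield a linear system in the 2 coefficients.
Solving, u(t) = -2t + 1.
Then u(5) = -9.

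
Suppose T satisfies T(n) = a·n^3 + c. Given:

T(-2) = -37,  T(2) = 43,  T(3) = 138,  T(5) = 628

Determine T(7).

1718

From T(-2) = -37 and T(2) = 43: -8a + c = -37 and 8a + c = 43.
Subtracting: 16a = 80, so a = 5; then c = -37 − 5·(-8) = 3.
So T(n) = 5n³ + 3, and T(7) = 1718.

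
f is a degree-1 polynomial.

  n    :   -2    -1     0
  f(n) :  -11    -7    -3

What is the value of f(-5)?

-23

Write f(n) = an + b; the 3 given values yield a linear system in the 2 coefficients.
Solving, f(n) = 4n - 3.
Then f(-5) = -23.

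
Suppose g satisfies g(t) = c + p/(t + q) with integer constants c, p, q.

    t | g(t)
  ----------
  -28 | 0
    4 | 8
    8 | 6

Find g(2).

10

(g(t) − c)(t + q) = p for each data point; the three points give a linear system in c and q, then p follows.
Solving: c = 2, q = 4, p = 48, so g(t) = 2 + 48/(t + 4).
Then g(2) = 2 + 48/6 = 10.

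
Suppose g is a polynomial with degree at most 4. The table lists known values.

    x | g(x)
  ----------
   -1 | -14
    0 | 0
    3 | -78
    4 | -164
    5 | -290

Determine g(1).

Write g(x) = ax^4 + bx³ + cx² + dx + e; the 5 given values yield a linear system in the 5 coefficients.
Solving, the leading coefficient vanishes, and g(x) = -x³ - 8x² + 7x.
Then g(1) = -2.

-2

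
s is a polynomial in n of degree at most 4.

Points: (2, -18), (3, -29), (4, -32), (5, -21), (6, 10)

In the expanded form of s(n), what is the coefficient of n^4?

0

First differences: -11, -3, 11, 31. Second differences: 8, 14, 20. Third differences: 6, 6.
Level-3 differences are constant, so s has degree 3.
Fitting a degree-3 polynomial gives s(n) = n³ - 5n² - 5n + 4.
The coefficient of n^4 is 0.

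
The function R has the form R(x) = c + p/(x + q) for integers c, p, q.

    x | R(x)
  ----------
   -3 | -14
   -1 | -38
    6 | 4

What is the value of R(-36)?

-3

(R(x) − c)(x + q) = p for each data point; the three points give a linear system in c and q, then p follows.
Solving: c = -2, q = 0, p = 36, so R(x) = -2 + 36/(x + 0).
Then R(-36) = -2 + 36/(-36) = -3.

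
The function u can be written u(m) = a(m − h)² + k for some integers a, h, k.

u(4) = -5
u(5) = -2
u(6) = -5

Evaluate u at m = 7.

-14

First differences 3, -3; second difference -6 = 2a, so a = -3.
Expanding, the m-coefficient is −2ah = 6h; matching it to the data gives h = 5, and then k = -2.
So u(m) = -3(m − 5)² − 2.
u(7) = -3·2² − 2 = -14.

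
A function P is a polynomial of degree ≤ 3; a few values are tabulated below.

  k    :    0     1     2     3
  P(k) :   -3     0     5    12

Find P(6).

Write P(k) = ak³ + bk² + ck + d; the 4 given values yield a linear system in the 4 coefficients.
Solving, the leading coefficient vanishes, and P(k) = k² + 2k - 3.
Then P(6) = 45.

45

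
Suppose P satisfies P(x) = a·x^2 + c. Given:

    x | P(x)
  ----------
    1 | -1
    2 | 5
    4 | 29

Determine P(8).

From P(1) = -1 and P(2) = 5: 1a + c = -1 and 4a + c = 5.
Subtracting: 3a = 6, so a = 2; then c = -1 − 2·1 = -3.
So P(x) = 2x² − 3, and P(8) = 125.

125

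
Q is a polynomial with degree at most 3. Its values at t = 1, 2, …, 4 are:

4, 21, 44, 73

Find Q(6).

Write Q(t) = at³ + bt² + ct + d; the 4 given values yield a linear system in the 4 coefficients.
Solving, the leading coefficient vanishes, and Q(t) = 3t² + 8t - 7.
Then Q(6) = 149.

149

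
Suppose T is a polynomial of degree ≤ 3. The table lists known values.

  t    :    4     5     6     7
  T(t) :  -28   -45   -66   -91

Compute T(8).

First differences: -17, -21, -25. Second differences: -4, -4.
Level-2 differences are constant, so T has degree 2.
Fitting a degree-2 polynomial gives T(t) = -2t² + t.
Then T(8) = -120.

-120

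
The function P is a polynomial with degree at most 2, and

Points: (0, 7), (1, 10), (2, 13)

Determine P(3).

16

Write P(n) = an² + bn + c; the 3 given values yield a linear system in the 3 coefficients.
Solving, the leading coefficient vanishes, and P(n) = 3n + 7.
Then P(3) = 16.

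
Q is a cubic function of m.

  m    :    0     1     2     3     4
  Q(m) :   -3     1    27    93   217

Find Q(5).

417

Write Q(m) = am³ + bm² + cm + d; the 5 given values yield a linear system in the 4 coefficients.
Solving, Q(m) = 3m³ + 2m² - m - 3.
Then Q(5) = 417.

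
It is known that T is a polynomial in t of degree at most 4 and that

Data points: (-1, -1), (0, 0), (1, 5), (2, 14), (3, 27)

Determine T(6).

Write T(t) = at^4 + bt³ + ct² + dt + e; the 5 given values yield a linear system in the 5 coefficients.
Solving, the top 2 coefficients vanish, and T(t) = 2t² + 3t.
Then T(6) = 90.

90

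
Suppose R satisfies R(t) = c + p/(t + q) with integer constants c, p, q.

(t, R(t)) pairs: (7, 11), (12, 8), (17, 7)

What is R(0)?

(R(t) − c)(t + q) = p for each data point; the three points give a linear system in c and q, then p follows.
Solving: c = 5, q = -2, p = 30, so R(t) = 5 + 30/(t − 2).
Then R(0) = 5 + 30/(-2) = -10.

-10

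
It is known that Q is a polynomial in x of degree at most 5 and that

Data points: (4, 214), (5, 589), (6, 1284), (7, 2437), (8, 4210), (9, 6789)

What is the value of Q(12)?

21582

First differences: 375, 695, 1153, 1773, 2579. Second differences: 320, 458, 620, 806. Third differences: 138, 162, 186. Fourth differences: 24, 24.
Level-4 differences are constant, so Q has degree 4.
Fitting a degree-4 polynomial gives Q(x) = x^4 + x³ - 6x² - x - 6.
Then Q(12) = 21582.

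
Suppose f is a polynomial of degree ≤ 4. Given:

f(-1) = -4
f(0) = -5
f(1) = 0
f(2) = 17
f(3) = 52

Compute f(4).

111

First differences: -1, 5, 17, 35. Second differences: 6, 12, 18. Third differences: 6, 6.
Level-3 differences are constant, so f has degree 3.
Fitting a degree-3 polynomial gives f(k) = k³ + 3k² + k - 5.
Then f(4) = 111.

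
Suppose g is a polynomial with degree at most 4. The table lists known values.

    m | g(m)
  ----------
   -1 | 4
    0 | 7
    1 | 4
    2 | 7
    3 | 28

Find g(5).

First differences: 3, -3, 3, 21. Second differences: -6, 6, 18. Third differences: 12, 12.
Level-3 differences are constant, so g has degree 3.
Fitting a degree-3 polynomial gives g(m) = 2m³ - 3m² - 2m + 7.
Then g(5) = 172.

172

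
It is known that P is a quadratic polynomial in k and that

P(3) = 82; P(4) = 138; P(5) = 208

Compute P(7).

Write P(k) = ak² + bk + c; the 3 given values yield a linear system in the 3 coefficients.
Solving, P(k) = 7k² + 7k - 2.
Then P(7) = 390.

390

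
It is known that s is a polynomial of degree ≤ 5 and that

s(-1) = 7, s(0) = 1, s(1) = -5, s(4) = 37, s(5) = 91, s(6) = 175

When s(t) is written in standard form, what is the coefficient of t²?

0

Write s(t) = at^5 + bt^4 + ct³ + dt² + et + p; the 6 given values yield a linear system in the 6 coefficients.
Solving, the top 2 coefficients vanish, and s(t) = t³ - 7t + 1.
The coefficient of t² is 0.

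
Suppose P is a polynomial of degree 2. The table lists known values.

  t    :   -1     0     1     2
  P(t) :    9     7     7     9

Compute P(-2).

13

Write P(t) = at² + bt + c; the 4 given values yield a linear system in the 3 coefficients.
Solving, P(t) = t² - t + 7.
Then P(-2) = 13.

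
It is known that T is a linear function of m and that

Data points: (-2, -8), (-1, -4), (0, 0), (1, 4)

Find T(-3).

First differences: 4, 4, 4.
Level-1 differences are constant, so T has degree 1.
Fitting a degree-1 polynomial gives T(m) = 4m.
Then T(-3) = -12.

-12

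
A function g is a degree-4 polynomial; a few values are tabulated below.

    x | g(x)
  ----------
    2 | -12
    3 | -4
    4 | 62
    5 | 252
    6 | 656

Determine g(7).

Write g(x) = ax^4 + bx³ + cx² + dx + e; the 5 given values yield a linear system in the 5 coefficients.
Solving, g(x) = x^4 - 3x³ + x² - 5x + 2.
Then g(7) = 1388.

1388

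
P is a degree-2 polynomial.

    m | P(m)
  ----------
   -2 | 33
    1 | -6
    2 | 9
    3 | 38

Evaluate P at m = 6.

209

Write P(m) = am² + bm + c; the 4 given values yield a linear system in the 3 coefficients.
Solving, P(m) = 7m² - 6m - 7.
Then P(6) = 209.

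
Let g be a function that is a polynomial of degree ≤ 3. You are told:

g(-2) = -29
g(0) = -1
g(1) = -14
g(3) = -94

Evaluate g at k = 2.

-45

Write g(k) = ak³ + bk² + ck + d; the 4 given values yield a linear system in the 4 coefficients.
Solving, the leading coefficient vanishes, and g(k) = -9k² - 4k - 1.
Then g(2) = -45.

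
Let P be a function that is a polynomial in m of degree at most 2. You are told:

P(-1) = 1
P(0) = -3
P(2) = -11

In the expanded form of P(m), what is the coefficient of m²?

Write P(m) = am² + bm + c; the 3 given values yield a linear system in the 3 coefficients.
Solving, the leading coefficient vanishes, and P(m) = -4m - 3.
The coefficient of m² is 0.

0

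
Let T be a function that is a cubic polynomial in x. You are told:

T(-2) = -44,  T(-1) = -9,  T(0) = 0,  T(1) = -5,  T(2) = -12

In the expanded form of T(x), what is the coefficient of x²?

-7

First differences: 35, 9, -5, -7. Second differences: -26, -14, -2. Third differences: 12, 12.
Level-3 differences are constant, so T has degree 3.
Fitting a degree-3 polynomial gives T(x) = 2x³ - 7x².
The coefficient of x² is -7.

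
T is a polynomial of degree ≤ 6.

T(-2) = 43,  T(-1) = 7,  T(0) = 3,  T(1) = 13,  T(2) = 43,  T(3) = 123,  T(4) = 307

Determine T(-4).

403

First differences: -36, -4, 10, 30, 80, 184. Second differences: 32, 14, 20, 50, 104. Third differences: -18, 6, 30, 54. Fourth differences: 24, 24, 24.
Level-4 differences are constant, so T has degree 4.
Fitting a degree-4 polynomial gives T(x) = x^4 - x³ + 6x² + 4x + 3.
Then T(-4) = 403.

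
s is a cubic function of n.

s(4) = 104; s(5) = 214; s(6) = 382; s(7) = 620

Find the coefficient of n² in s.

-1

Write s(n) = an³ + bn² + cn + d; the 4 given values yield a linear system in the 4 coefficients.
Solving, s(n) = 2n³ - n² - 3n + 4.
The coefficient of n² is -1.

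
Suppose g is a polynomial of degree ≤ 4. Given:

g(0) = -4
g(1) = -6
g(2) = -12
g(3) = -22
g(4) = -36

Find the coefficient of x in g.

0

First differences: -2, -6, -10, -14. Second differences: -4, -4, -4.
Level-2 differences are constant, so g has degree 2.
Fitting a degree-2 polynomial gives g(x) = -2x² - 4.
The coefficient of x is 0.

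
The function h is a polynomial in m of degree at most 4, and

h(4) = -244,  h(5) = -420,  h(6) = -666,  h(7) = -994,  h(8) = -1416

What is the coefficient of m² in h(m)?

-5

Write h(m) = am^4 + bm³ + cm² + dm + e; the 5 given values yield a linear system in the 5 coefficients.
Solving, the leading coefficient vanishes, and h(m) = -2m³ - 5m² - 9m.
The coefficient of m² is -5.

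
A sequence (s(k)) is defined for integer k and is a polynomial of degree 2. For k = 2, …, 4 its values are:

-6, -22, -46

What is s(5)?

-78

Write s(k) = ak² + bk + c; the 3 given values yield a linear system in the 3 coefficients.
Solving, s(k) = -4k² + 4k + 2.
Then s(5) = -78.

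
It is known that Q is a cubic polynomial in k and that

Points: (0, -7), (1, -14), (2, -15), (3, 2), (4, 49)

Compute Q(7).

First differences: -7, -1, 17, 47. Second differences: 6, 18, 30. Third differences: 12, 12.
Level-3 differences are constant, so Q has degree 3.
Fitting a degree-3 polynomial gives Q(k) = 2k³ - 3k² - 6k - 7.
Then Q(7) = 490.

490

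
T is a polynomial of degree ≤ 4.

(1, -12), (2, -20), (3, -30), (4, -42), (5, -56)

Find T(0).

-6

First differences: -8, -10, -12, -14. Second differences: -2, -2, -2.
Level-2 differences are constant, so T has degree 2.
Fitting a degree-2 polynomial gives T(x) = -x² - 5x - 6.
Then T(0) = -6.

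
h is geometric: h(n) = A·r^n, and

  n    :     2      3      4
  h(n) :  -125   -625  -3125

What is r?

Consecutive ratio: -625/(-125) = 5, and -3125/(-625) = 5, so r = 5.
Then A·5^2 = -125 gives A = -5, and h(n) = -5·5^n.

5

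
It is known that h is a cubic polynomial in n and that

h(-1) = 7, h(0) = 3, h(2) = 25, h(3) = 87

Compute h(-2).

-3

Write h(n) = an³ + bn² + cn + d; the 4 given values yield a linear system in the 4 coefficients.
Solving, h(n) = 3n³ + 2n² - 5n + 3.
Then h(-2) = -3.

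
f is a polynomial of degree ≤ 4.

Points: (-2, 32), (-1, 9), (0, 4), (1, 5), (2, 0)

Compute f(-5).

329

Write f(m) = am^4 + bm³ + cm² + dm + e; the 5 given values yield a linear system in the 5 coefficients.
Solving, the leading coefficient vanishes, and f(m) = -2m³ + 3m² + 4.
Then f(-5) = 329.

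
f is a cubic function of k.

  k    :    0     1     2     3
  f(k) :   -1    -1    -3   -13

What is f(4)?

Write f(k) = ak³ + bk² + ck + d; the 4 given values yield a linear system in the 4 coefficients.
Solving, f(k) = -k³ + 2k² - k - 1.
Then f(4) = -37.

-37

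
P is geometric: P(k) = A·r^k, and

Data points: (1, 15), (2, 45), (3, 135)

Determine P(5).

1215

Consecutive ratio: 45/15 = 3, and 135/45 = 3, so r = 3.
Then A·3^1 = 15 gives A = 5, and P(k) = 5·3^k.
P(5) = 5·3^5 = 1215.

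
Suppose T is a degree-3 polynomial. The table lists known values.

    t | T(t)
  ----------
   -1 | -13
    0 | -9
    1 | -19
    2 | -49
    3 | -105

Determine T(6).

-489

Write T(t) = at³ + bt² + ct + d; the 5 given values yield a linear system in the 4 coefficients.
Solving, T(t) = -t³ - 7t² - 2t - 9.
Then T(6) = -489.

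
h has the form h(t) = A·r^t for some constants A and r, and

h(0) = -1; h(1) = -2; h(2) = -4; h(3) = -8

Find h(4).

Consecutive ratio: -2/(-1) = 2, and -4/(-2) = 2, so r = 2.
Then A·2^0 = -1 gives A = -1, and h(t) = -1·2^t.
h(4) = -1·2^4 = -16.

-16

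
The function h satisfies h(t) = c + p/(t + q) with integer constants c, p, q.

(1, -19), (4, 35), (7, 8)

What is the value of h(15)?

(h(t) − c)(t + q) = p for each data point; the three points give a linear system in c and q, then p follows.
Solving: c = -1, q = -3, p = 36, so h(t) = -1 + 36/(t − 3).
Then h(15) = -1 + 36/12 = 2.

2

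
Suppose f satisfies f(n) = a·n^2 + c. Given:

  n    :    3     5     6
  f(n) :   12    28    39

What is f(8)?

67

From f(3) = 12 and f(5) = 28: 9a + c = 12 and 25a + c = 28.
Subtracting: 16a = 16, so a = 1; then c = 12 − 1·9 = 3.
So f(n) = 1n² + 3, and f(8) = 67.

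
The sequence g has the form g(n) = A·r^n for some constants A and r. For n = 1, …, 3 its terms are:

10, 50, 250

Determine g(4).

Consecutive ratio: 50/10 = 5, and 250/50 = 5, so r = 5.
Then A·5^1 = 10 gives A = 2, and g(n) = 2·5^n.
g(4) = 2·5^4 = 1250.

1250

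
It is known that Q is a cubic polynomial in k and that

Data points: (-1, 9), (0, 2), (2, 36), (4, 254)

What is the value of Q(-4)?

-90

Write Q(k) = ak³ + bk² + ck + d; the 4 given values yield a linear system in the 4 coefficients.
Solving, Q(k) = 3k³ + 5k² - 5k + 2.
Then Q(-4) = -90.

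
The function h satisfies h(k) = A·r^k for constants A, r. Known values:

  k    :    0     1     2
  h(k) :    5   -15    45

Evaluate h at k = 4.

405

Consecutive ratio: -15/5 = -3, and 45/(-15) = -3, so r = -3.
Then A·(-3)^0 = 5 gives A = 5, and h(k) = 5·(-3)^k.
h(4) = 5·(-3)^4 = 405.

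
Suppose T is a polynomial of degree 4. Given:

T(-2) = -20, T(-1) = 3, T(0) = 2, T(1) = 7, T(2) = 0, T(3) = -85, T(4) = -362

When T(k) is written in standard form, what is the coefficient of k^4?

First differences: 23, -1, 5, -7, -85, -277. Second differences: -24, 6, -12, -78, -192. Third differences: 30, -18, -66, -114. Fourth differences: -48, -48, -48.
Level-4 differences are constant, so T has degree 4.
Fitting a degree-4 polynomial gives T(k) = -2k^4 + k³ + 5k² + k + 2.
The coefficient of k^4 is -2.

-2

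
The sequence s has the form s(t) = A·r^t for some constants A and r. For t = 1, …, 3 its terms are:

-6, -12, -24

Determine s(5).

-96

Consecutive ratio: -12/(-6) = 2, and -24/(-12) = 2, so r = 2.
Then A·2^1 = -6 gives A = -3, and s(t) = -3·2^t.
s(5) = -3·2^5 = -96.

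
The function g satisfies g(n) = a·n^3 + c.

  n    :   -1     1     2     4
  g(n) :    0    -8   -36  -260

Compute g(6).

-868

From g(-1) = 0 and g(1) = -8: -1a + c = 0 and 1a + c = -8.
Subtracting: 2a = -8, so a = -4; then c = 0 − (-4)·(-1) = -4.
So g(n) = -4n³ − 4, and g(6) = -868.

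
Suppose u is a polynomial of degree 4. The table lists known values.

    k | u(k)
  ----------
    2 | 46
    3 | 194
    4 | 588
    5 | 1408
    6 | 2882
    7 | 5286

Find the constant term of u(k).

First differences: 148, 394, 820, 1474, 2404. Second differences: 246, 426, 654, 930. Third differences: 180, 228, 276. Fourth differences: 48, 48.
Level-4 differences are constant, so u has degree 4.
Fitting a degree-4 polynomial gives u(k) = 2k^4 + 2k³ - 5k² + 5k + 8.
The constant term is u(0) = 8.

8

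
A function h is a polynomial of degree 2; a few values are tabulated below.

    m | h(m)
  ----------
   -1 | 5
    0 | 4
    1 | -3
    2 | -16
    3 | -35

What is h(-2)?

Write h(m) = am² + bm + c; the 5 given values yield a linear system in the 3 coefficients.
Solving, h(m) = -3m² - 4m + 4.
Then h(-2) = 0.

0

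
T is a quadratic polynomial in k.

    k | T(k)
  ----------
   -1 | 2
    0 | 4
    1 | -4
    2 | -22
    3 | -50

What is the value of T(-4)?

First differences: 2, -8, -18, -28. Second differences: -10, -10, -10.
Level-2 differences are constant, so T has degree 2.
Fitting a degree-2 polynomial gives T(k) = -5k² - 3k + 4.
Then T(-4) = -64.

-64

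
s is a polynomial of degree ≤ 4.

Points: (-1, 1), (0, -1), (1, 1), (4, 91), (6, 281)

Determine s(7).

Write s(k) = ak^4 + bk³ + ck² + dk + e; the 5 given values yield a linear system in the 5 coefficients.
Solving, the leading coefficient vanishes, and s(k) = k³ + 2k² - k - 1.
Then s(7) = 433.

433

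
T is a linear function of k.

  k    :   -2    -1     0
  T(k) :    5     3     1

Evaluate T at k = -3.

Write T(k) = ak + b; the 3 given values yield a linear system in the 2 coefficients.
Solving, T(k) = -2k + 1.
Then T(-3) = 7.

7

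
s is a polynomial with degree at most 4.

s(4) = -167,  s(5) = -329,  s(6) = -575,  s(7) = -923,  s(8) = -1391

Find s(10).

-2759

Write s(x) = ax^4 + bx³ + cx² + dx + e; the 5 given values yield a linear system in the 5 coefficients.
Solving, the leading coefficient vanishes, and s(x) = -3x³ + 3x² - 6x + 1.
Then s(10) = -2759.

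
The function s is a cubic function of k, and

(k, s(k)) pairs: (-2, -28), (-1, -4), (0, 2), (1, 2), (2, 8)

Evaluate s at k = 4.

86

First differences: 24, 6, 0, 6. Second differences: -18, -6, 6. Third differences: 12, 12.
Level-3 differences are constant, so s has degree 3.
Fitting a degree-3 polynomial gives s(k) = 2k³ - 3k² + k + 2.
Then s(4) = 86.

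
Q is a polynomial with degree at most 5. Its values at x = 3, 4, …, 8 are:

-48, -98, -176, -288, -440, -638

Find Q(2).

First differences: -50, -78, -112, -152, -198. Second differences: -28, -34, -40, -46. Third differences: -6, -6, -6.
Level-3 differences are constant, so Q has degree 3.
Fitting a degree-3 polynomial gives Q(x) = -x³ - 2x² + x - 6.
Then Q(2) = -20.

-20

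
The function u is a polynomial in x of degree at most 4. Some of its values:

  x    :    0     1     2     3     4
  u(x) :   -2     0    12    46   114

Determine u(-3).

-68

First differences: 2, 12, 34, 68. Second differences: 10, 22, 34. Third differences: 12, 12.
Level-3 differences are constant, so u has degree 3.
Fitting a degree-3 polynomial gives u(x) = 2x³ - x² + x - 2.
Then u(-3) = -68.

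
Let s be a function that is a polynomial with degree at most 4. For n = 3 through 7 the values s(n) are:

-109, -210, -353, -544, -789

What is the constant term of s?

First differences: -101, -143, -191, -245. Second differences: -42, -48, -54. Third differences: -6, -6.
Level-3 differences are constant, so s has degree 3.
Fitting a degree-3 polynomial gives s(n) = -n³ - 9n² - n + 2.
The constant term is s(0) = 2.

2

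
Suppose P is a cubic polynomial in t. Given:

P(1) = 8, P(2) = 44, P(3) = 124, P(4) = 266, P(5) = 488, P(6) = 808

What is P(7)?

1244

Write P(t) = at³ + bt² + ct + d; the 6 given values yield a linear system in the 4 coefficients.
Solving, P(t) = 3t³ + 4t² + 3t - 2.
Then P(7) = 1244.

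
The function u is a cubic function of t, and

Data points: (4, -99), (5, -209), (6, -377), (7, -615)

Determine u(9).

Write u(t) = at³ + bt² + ct + d; the 4 given values yield a linear system in the 4 coefficients.
Solving, u(t) = -2t³ + t² + 3t + 1.
Then u(9) = -1349.

-1349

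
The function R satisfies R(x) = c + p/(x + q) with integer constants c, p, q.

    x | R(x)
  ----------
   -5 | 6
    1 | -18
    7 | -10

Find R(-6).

(R(x) − c)(x + q) = p for each data point; the three points give a linear system in c and q, then p follows.
Solving: c = -6, q = 2, p = -36, so R(x) = -6 − 36/(x + 2).
Then R(-6) = -6 − 36/(-4) = 3.

3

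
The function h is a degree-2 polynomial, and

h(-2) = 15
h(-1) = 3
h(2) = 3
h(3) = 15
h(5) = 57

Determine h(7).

Write h(t) = at² + bt + c; the 5 given values yield a linear system in the 3 coefficients.
Solving, h(t) = 3t² - 3t - 3.
Then h(7) = 123.

123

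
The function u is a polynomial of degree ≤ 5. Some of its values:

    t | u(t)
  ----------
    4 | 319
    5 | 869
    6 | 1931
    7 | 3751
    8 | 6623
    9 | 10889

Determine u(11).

25211

First differences: 550, 1062, 1820, 2872, 4266. Second differences: 512, 758, 1052, 1394. Third differences: 246, 294, 342. Fourth differences: 48, 48.
Level-4 differences are constant, so u has degree 4.
Fitting a degree-4 polynomial gives u(t) = 2t^4 - 3t³ - t² + 4t - 1.
Then u(11) = 25211.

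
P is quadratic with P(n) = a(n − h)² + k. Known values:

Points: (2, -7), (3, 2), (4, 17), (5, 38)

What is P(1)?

-10

First differences 9, 15, 21; second difference 6 = 2a, so a = 3.
Expanding, the n-coefficient is −2ah = -6h; matching it to the data gives h = 1, and then k = -10.
So P(n) = 3(n − 1)² − 10.
P(1) = 3·0² − 10 = -10.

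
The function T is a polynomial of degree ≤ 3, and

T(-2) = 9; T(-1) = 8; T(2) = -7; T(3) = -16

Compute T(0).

Write T(t) = at³ + bt² + ct + d; the 4 given values yield a linear system in the 4 coefficients.
Solving, the leading coefficient vanishes, and T(t) = -t² - 4t + 5.
Then T(0) = 5.

5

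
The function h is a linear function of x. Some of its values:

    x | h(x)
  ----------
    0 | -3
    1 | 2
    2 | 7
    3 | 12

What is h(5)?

22

First differences: 5, 5, 5.
Level-1 differences are constant, so h has degree 1.
Fitting a degree-1 polynomial gives h(x) = 5x - 3.
Then h(5) = 22.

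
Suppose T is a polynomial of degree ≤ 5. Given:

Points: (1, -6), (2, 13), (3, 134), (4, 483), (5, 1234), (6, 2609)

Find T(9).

13418

First differences: 19, 121, 349, 751, 1375. Second differences: 102, 228, 402, 624. Third differences: 126, 174, 222. Fourth differences: 48, 48.
Level-4 differences are constant, so T has degree 4.
Fitting a degree-4 polynomial gives T(n) = 2n^4 + n³ - 5n² - 3n - 1.
Then T(9) = 13418.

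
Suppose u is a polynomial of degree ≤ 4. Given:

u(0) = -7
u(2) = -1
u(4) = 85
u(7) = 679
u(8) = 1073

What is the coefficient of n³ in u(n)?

Write u(n) = an^4 + bn³ + cn² + dn + e; the 5 given values yield a linear system in the 5 coefficients.
Solving, the leading coefficient vanishes, and u(n) = 3n³ - 8n² + 7n - 7.
The coefficient of n³ is 3.

3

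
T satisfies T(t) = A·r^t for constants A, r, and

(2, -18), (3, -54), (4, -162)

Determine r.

Consecutive ratio: -54/(-18) = 3, and -162/(-54) = 3, so r = 3.
Then A·3^2 = -18 gives A = -2, and T(t) = -2·3^t.

3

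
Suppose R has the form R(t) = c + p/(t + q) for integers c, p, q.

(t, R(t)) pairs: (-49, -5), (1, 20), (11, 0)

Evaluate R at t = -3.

(R(t) − c)(t + q) = p for each data point; the three points give a linear system in c and q, then p follows.
Solving: c = -4, q = 1, p = 48, so R(t) = -4 + 48/(t + 1).
Then R(-3) = -4 + 48/(-2) = -28.

-28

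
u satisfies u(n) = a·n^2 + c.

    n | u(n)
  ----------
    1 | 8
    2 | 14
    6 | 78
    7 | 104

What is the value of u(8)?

134

From u(1) = 8 and u(2) = 14: 1a + c = 8 and 4a + c = 14.
Subtracting: 3a = 6, so a = 2; then c = 8 − 2·1 = 6.
So u(n) = 2n² + 6, and u(8) = 134.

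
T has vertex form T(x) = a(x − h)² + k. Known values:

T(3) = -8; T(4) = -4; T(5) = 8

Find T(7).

First differences 4, 12; second difference 8 = 2a, so a = 4.
Expanding, the x-coefficient is −2ah = -8h; matching it to the data gives h = 3, and then k = -8.
So T(x) = 4(x − 3)² − 8.
T(7) = 4·4² − 8 = 56.

56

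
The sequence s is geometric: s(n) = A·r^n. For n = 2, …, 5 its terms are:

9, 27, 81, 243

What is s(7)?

Consecutive ratio: 27/9 = 3, and 81/27 = 3, so r = 3.
Then A·3^2 = 9 gives A = 1, and s(n) = 1·3^n.
s(7) = 1·3^7 = 2187.

2187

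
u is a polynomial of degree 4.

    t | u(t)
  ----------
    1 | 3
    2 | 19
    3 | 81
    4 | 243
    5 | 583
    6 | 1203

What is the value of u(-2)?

First differences: 16, 62, 162, 340, 620. Second differences: 46, 100, 178, 280. Third differences: 54, 78, 102. Fourth differences: 24, 24.
Level-4 differences are constant, so u has degree 4.
Fitting a degree-4 polynomial gives u(t) = t^4 - t³ + 4t² - 4t + 3.
Then u(-2) = 51.

51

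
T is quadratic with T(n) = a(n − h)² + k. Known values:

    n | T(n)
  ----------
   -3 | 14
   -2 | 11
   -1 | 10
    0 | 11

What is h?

First differences -3, -1, 1; second difference 2 = 2a, so a = 1.
Expanding, the n-coefficient is −2ah = -2h; matching it to the data gives h = -1, and then k = 10.
So T(n) = 1(n + 1)² + 10.
Hence h = -1.

-1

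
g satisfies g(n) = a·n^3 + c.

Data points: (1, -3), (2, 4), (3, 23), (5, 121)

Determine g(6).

212

From g(1) = -3 and g(2) = 4: 1a + c = -3 and 8a + c = 4.
Subtracting: 7a = 7, so a = 1; then c = -3 − 1·1 = -4.
So g(n) = 1n³ − 4, and g(6) = 212.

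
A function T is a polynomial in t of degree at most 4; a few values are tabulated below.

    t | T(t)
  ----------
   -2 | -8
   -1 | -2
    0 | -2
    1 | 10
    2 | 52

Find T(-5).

First differences: 6, 0, 12, 42. Second differences: -6, 12, 30. Third differences: 18, 18.
Level-3 differences are constant, so T has degree 3.
Fitting a degree-3 polynomial gives T(t) = 3t³ + 6t² + 3t - 2.
Then T(-5) = -242.

-242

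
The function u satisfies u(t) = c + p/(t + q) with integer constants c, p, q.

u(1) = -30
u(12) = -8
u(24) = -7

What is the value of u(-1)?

(u(t) − c)(t + q) = p for each data point; the three points give a linear system in c and q, then p follows.
Solving: c = -6, q = 0, p = -24, so u(t) = -6 − 24/(t + 0).
Then u(-1) = -6 − 24/(-1) = 18.

18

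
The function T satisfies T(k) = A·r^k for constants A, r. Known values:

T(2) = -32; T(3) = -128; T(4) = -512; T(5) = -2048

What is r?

4

Consecutive ratio: -128/(-32) = 4, and -512/(-128) = 4, so r = 4.
Then A·4^2 = -32 gives A = -2, and T(k) = -2·4^k.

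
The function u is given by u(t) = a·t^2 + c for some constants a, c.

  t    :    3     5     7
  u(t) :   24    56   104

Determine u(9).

168

From u(3) = 24 and u(5) = 56: 9a + c = 24 and 25a + c = 56.
Subtracting: 16a = 32, so a = 2; then c = 24 − 2·9 = 6.
So u(t) = 2t² + 6, and u(9) = 168.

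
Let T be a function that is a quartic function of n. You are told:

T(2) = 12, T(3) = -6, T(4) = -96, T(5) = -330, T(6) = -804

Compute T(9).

-4986

Write T(n) = an^4 + bn³ + cn² + dn + e; the 5 given values yield a linear system in the 5 coefficients.
Solving, T(n) = -n^4 + 2n³ + n² + 4n.
Then T(9) = -4986.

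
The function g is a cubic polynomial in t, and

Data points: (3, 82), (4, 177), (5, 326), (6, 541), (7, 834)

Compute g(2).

29

First differences: 95, 149, 215, 293. Second differences: 54, 66, 78. Third differences: 12, 12.
Level-3 differences are constant, so g has degree 3.
Fitting a degree-3 polynomial gives g(t) = 2t³ + 3t² + 1.
Then g(2) = 29.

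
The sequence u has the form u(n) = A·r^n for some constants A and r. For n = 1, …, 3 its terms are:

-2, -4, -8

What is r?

Consecutive ratio: -4/(-2) = 2, and -8/(-4) = 2, so r = 2.
Then A·2^1 = -2 gives A = -1, and u(n) = -1·2^n.

2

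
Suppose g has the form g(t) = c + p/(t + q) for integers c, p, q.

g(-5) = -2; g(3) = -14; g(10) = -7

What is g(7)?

(g(t) − c)(t + q) = p for each data point; the three points give a linear system in c and q, then p follows.
Solving: c = -5, q = -1, p = -18, so g(t) = -5 − 18/(t − 1).
Then g(7) = -5 − 18/6 = -8.

-8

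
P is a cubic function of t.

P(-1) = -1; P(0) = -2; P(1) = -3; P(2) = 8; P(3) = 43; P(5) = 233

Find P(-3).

-47

Write P(t) = at³ + bt² + ct + d; the 6 given values yield a linear system in the 4 coefficients.
Solving, P(t) = 2t³ - 3t - 2.
Then P(-3) = -47.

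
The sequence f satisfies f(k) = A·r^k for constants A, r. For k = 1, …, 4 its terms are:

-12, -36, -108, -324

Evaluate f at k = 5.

Consecutive ratio: -36/(-12) = 3, and -108/(-36) = 3, so r = 3.
Then A·3^1 = -12 gives A = -4, and f(k) = -4·3^k.
f(5) = -4·3^5 = -972.

-972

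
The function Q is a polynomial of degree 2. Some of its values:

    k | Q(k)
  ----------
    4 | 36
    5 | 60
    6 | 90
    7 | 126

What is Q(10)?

First differences: 24, 30, 36. Second differences: 6, 6.
Level-2 differences are constant, so Q has degree 2.
Fitting a degree-2 polynomial gives Q(k) = 3k² - 3k.
Then Q(10) = 270.

270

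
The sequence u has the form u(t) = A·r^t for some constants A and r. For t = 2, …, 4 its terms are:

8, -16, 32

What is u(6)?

Consecutive ratio: -16/8 = -2, and 32/(-16) = -2, so r = -2.
Then A·(-2)^2 = 8 gives A = 2, and u(t) = 2·(-2)^t.
u(6) = 2·(-2)^6 = 128.

128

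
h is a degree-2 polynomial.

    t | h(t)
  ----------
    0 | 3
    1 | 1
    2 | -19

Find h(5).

Write h(t) = at² + bt + c; the 3 given values yield a linear system in the 3 coefficients.
Solving, h(t) = -9t² + 7t + 3.
Then h(5) = -187.

-187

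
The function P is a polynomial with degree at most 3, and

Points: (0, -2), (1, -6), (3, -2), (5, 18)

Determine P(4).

Write P(x) = ax³ + bx² + cx + d; the 4 given values yield a linear system in the 4 coefficients.
Solving, the leading coefficient vanishes, and P(x) = 2x² - 6x - 2.
Then P(4) = 6.

6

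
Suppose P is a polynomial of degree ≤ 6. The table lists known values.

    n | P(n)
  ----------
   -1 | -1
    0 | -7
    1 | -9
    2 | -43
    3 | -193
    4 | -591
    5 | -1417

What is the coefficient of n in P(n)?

-2

First differences: -6, -2, -34, -150, -398, -826. Second differences: 4, -32, -116, -248, -428. Third differences: -36, -84, -132, -180. Fourth differences: -48, -48, -48.
Level-4 differences are constant, so P has degree 4.
Fitting a degree-4 polynomial gives P(n) = -2n^4 - 2n³ + 4n² - 2n - 7.
The coefficient of n is -2.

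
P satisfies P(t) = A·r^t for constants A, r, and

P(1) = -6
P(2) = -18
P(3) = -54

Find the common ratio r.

Consecutive ratio: -18/(-6) = 3, and -54/(-18) = 3, so r = 3.
Then A·3^1 = -6 gives A = -2, and P(t) = -2·3^t.

3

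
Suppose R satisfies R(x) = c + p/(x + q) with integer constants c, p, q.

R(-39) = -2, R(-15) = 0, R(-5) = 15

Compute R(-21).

(R(x) − c)(x + q) = p for each data point; the three points give a linear system in c and q, then p follows.
Solving: c = -3, q = 3, p = -36, so R(x) = -3 − 36/(x + 3).
Then R(-21) = -3 − 36/(-18) = -1.

-1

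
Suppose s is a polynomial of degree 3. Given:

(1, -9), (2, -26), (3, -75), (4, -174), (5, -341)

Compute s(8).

First differences: -17, -49, -99, -167. Second differences: -32, -50, -68. Third differences: -18, -18.
Level-3 differences are constant, so s has degree 3.
Fitting a degree-3 polynomial gives s(m) = -3m³ + 2m² - 2m - 6.
Then s(8) = -1430.

-1430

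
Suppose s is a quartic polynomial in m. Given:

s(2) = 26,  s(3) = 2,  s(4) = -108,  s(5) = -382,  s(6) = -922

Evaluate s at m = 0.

Write s(m) = am^4 + bm³ + cm² + dm + e; the 5 given values yield a linear system in the 5 coefficients.
Solving, s(m) = -m^4 + m³ + 3m² + 7m + 8.
Then s(0) = 8.

8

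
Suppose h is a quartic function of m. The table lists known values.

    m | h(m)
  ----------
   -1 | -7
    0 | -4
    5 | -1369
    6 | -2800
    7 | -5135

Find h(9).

-13837

Write h(m) = am^4 + bm³ + cm² + dm + e; the 5 given values yield a linear system in the 5 coefficients.
Solving, h(m) = -2m^4 - m³ + 2m - 4.
Then h(9) = -13837.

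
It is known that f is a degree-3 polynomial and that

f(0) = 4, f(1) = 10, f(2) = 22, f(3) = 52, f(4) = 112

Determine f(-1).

Write f(x) = ax³ + bx² + cx + d; the 5 given values yield a linear system in the 4 coefficients.
Solving, f(x) = 2x³ - 3x² + 7x + 4.
Then f(-1) = -8.

-8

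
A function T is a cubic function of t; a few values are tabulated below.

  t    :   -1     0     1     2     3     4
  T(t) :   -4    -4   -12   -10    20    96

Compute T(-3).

-100

First differences: 0, -8, 2, 30, 76. Second differences: -8, 10, 28, 46. Third differences: 18, 18, 18.
Level-3 differences are constant, so T has degree 3.
Fitting a degree-3 polynomial gives T(t) = 3t³ - 4t² - 7t - 4.
Then T(-3) = -100.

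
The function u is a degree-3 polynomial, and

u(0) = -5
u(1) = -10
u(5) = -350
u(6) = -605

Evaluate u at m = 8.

Write u(m) = am³ + bm² + cm + d; the 4 given values yield a linear system in the 4 coefficients.
Solving, u(m) = -3m³ + 2m² - 4m - 5.
Then u(8) = -1445.

-1445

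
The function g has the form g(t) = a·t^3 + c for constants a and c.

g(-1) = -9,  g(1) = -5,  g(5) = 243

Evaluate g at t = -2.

From g(-1) = -9 and g(1) = -5: -1a + c = -9 and 1a + c = -5.
Subtracting: 2a = 4, so a = 2; then c = -9 − 2·(-1) = -7.
So g(t) = 2t³ − 7, and g(-2) = -23.

-23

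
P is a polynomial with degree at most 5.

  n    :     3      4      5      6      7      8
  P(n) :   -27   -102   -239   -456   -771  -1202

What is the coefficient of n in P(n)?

1

First differences: -75, -137, -217, -315, -431. Second differences: -62, -80, -98, -116. Third differences: -18, -18, -18.
Level-3 differences are constant, so P has degree 3.
Fitting a degree-3 polynomial gives P(n) = -3n³ + 5n² + n + 6.
The coefficient of n is 1.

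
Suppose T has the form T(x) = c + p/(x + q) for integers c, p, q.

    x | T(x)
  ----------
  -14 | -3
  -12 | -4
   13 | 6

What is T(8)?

(T(x) − c)(x + q) = p for each data point; the three points give a linear system in c and q, then p follows.
Solving: c = 2, q = 2, p = 60, so T(x) = 2 + 60/(x + 2).
Then T(8) = 2 + 60/10 = 8.

8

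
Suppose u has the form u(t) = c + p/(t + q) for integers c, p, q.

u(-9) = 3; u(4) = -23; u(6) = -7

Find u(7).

(u(t) − c)(t + q) = p for each data point; the three points give a linear system in c and q, then p follows.
Solving: c = 1, q = -3, p = -24, so u(t) = 1 − 24/(t − 3).
Then u(7) = 1 − 24/4 = -5.

-5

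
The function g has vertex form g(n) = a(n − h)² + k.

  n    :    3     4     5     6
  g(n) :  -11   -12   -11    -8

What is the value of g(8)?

First differences -1, 1, 3; second difference 2 = 2a, so a = 1.
Expanding, the n-coefficient is −2ah = -2h; matching it to the data gives h = 4, and then k = -12.
So g(n) = 1(n − 4)² − 12.
g(8) = 1·4² − 12 = 4.

4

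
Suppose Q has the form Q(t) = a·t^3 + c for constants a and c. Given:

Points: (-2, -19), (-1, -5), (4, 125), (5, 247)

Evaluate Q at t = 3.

From Q(-2) = -19 and Q(-1) = -5: -8a + c = -19 and -1a + c = -5.
Subtracting: 7a = 14, so a = 2; then c = -19 − 2·(-8) = -3.
So Q(t) = 2t³ − 3, and Q(3) = 51.

51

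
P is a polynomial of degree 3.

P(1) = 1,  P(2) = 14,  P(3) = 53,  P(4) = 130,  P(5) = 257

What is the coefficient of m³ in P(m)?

First differences: 13, 39, 77, 127. Second differences: 26, 38, 50. Third differences: 12, 12.
Level-3 differences are constant, so P has degree 3.
Fitting a degree-3 polynomial gives P(m) = 2m³ + m² - 4m + 2.
The coefficient of m³ is 2.

2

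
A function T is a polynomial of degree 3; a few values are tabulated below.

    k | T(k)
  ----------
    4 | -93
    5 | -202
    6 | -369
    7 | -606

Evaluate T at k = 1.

Write T(k) = ak³ + bk² + ck + d; the 4 given values yield a linear system in the 4 coefficients.
Solving, T(k) = -2k³ + k² + 4k + 3.
Then T(1) = 6.

6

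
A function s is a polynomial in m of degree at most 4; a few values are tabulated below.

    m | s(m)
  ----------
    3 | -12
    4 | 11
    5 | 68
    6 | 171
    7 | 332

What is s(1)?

Write s(m) = am^4 + bm³ + cm² + dm + e; the 5 given values yield a linear system in the 5 coefficients.
Solving, the leading coefficient vanishes, and s(m) = 2m³ - 7m² - 2m + 3.
Then s(1) = -4.

-4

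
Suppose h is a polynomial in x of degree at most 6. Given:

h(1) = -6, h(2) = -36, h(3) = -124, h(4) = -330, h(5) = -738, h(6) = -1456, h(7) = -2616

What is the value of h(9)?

First differences: -30, -88, -206, -408, -718, -1160. Second differences: -58, -118, -202, -310, -442. Third differences: -60, -84, -108, -132. Fourth differences: -24, -24, -24.
Level-4 differences are constant, so h has degree 4.
Fitting a degree-4 polynomial gives h(x) = -x^4 - 4x² - 3x + 2.
Then h(9) = -6910.

-6910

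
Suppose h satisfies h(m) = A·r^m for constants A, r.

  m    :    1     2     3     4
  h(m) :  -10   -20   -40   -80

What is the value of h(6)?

Consecutive ratio: -20/(-10) = 2, and -40/(-20) = 2, so r = 2.
Then A·2^1 = -10 gives A = -5, and h(m) = -5·2^m.
h(6) = -5·2^6 = -320.

-320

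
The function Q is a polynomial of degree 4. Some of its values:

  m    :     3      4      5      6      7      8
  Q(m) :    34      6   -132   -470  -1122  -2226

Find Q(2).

First differences: -28, -138, -338, -652, -1104. Second differences: -110, -200, -314, -452. Third differences: -90, -114, -138. Fourth differences: -24, -24.
Level-4 differences are constant, so Q has degree 4.
Fitting a degree-4 polynomial gives Q(m) = -m^4 + 3m³ + 6m² - 6m - 2.
Then Q(2) = 18.

18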